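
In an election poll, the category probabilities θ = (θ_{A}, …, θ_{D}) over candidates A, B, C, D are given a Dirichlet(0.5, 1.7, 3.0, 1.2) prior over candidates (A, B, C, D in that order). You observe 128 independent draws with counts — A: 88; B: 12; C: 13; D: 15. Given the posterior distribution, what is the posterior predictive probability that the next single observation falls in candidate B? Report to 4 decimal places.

The Dirichlet prior is conjugate to the Multinomial likelihood: each posterior αⱼ = prior αⱼ + observed count nⱼ.
Posterior concentration: (88.5, 13.7, 16.0, 16.2), total = 134.4.
P(next = B | data) = α_{B}/Σα = 0.1019.

0.1019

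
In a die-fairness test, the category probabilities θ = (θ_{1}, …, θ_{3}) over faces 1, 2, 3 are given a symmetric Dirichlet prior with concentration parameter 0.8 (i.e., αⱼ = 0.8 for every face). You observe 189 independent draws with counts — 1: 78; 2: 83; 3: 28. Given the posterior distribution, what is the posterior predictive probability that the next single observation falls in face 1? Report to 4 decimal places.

0.4117

The Dirichlet prior is conjugate to the Multinomial likelihood: each posterior αⱼ = prior αⱼ + observed count nⱼ.
Posterior concentration: (78.8, 83.8, 28.8), total = 191.4.
P(next = 1 | data) = α_{1}/Σα = 0.4117.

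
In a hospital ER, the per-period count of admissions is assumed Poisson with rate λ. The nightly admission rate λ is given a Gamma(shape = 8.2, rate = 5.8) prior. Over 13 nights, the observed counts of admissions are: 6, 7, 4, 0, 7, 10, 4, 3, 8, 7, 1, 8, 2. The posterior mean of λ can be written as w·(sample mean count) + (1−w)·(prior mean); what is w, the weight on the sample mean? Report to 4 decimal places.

0.6915

With a Gamma(shape α, rate β) prior, the Poisson likelihood is conjugate: the posterior is Gamma(α + ΣXᵢ, β + n).
Posterior mean = (α₀+S)/(β₀+n) = [n/(β₀+n)]·(S/n) + [β₀/(β₀+n)]·(α₀/β₀), so only n and β₀ enter the weight.
Weight on data w = n/(β₀+n) = 13/(5.8+13) = 13/18.8 = 0.6915.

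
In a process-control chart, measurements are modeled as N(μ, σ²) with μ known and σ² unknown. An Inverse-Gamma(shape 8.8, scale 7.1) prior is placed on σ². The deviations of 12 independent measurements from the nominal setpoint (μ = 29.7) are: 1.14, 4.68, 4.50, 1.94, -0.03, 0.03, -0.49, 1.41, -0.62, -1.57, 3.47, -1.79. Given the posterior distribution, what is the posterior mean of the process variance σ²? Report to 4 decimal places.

With known mean μ and an Inverse-Gamma(α, β) prior on σ², the Normal likelihood is conjugate: posterior is Inv-Gamma(α + n/2, β + Σ(xᵢ−μ)²/2).
Σ(xᵢ−μ)² = (1.14)² + (4.68)² + (4.50)² + (1.94)² + (-0.03)² + (0.03)² + (-0.49)² + (1.41)² + (-0.62)² + (-1.57)² + (3.47)² + (-1.79)² = 67.5399.
Posterior: Inv-Gamma(8.8 + 12/2, 7.1 + 67.5399/2) = Inv-Gamma(14.80, 40.86995).
E[σ²|data] = β/(α−1) = 40.86995/13.80 = 2.9616.

2.9616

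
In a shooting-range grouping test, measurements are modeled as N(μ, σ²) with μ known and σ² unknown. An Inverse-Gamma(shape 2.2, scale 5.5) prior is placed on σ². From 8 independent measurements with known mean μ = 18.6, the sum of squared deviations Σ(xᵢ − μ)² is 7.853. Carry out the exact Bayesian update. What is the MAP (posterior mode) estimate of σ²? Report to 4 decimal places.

1.3092

With known mean μ and an Inverse-Gamma(α, β) prior on σ², the Normal likelihood is conjugate: posterior is Inv-Gamma(α + n/2, β + Σ(xᵢ−μ)²/2).
Posterior: Inv-Gamma(2.2 + 8/2, 5.5 + 7.853/2) = Inv-Gamma(6.20, 9.4265).
Mode = β/(α+1) = 9.4265/7.20 = 1.3092.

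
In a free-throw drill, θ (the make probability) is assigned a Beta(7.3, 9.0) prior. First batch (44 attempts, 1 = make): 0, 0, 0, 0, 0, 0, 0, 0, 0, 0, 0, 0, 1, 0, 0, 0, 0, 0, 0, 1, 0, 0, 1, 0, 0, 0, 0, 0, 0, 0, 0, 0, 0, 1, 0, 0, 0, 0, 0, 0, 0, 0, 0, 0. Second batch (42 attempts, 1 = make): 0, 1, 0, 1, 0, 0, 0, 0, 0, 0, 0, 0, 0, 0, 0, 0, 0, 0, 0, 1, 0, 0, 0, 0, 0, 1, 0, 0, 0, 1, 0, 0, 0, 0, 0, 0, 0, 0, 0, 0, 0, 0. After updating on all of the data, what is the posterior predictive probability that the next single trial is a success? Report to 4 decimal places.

The Beta prior is conjugate to a Binomial/Bernoulli likelihood; the update adds successes to α and failures to β.
After batch 1: Beta(7.3+4, 9.0+40) = Beta(11.3, 49.0).
After batch 2: Beta(11.3+5, 49.0+37) = Beta(16.3, 86.0).
For a single future Bernoulli trial, P(success | data) = α/(α+β) = 0.1593.

0.1593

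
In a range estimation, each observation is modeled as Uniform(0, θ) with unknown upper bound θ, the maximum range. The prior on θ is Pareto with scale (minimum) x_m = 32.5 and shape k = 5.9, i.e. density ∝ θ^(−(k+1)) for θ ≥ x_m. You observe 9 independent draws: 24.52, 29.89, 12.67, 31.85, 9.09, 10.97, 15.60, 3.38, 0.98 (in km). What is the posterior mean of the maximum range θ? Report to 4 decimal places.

A Pareto(scale x_m, shape k) prior on the upper bound θ of Uniform(0, θ) is conjugate: posterior is Pareto(max(x_m, max xᵢ), k + n).
Sample maximum = 31.85; prior scale x_m = 32.5 → posterior scale = max = 32.50.
Posterior shape = 5.9 + 9 = 14.9.
E[θ|data] = k·x_m/(k−1) = 14.9·32.50/13.9 = 34.8381.

34.8381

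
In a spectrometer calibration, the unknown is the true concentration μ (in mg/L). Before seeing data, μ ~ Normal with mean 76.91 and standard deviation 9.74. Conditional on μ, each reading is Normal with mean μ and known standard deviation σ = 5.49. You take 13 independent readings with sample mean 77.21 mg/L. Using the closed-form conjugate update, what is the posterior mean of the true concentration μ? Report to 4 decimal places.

For Normal data with known variance σ², a Normal(μ₀, σ₀²) prior on μ is conjugate. Posterior precision = 1/σ₀² + n/σ²; posterior mean is the precision-weighted average of μ₀ and x̄.
n·x̄ = 13·77.21 = 1003.73.
σ₀² = 9.74² = 94.8676, σ² = 5.49² = 30.1401; σ² + n·σ₀² = 30.1401 + 13·94.8676 = 1263.4189.
Posterior mean = (μ₀/σ₀² + n·x̄/σ²)/(1/σ₀² + n/σ²) = (σ²·μ₀ + σ₀²·n·x̄)/(σ² + n·σ₀²) = (30.1401·76.91 + 94.8676·1003.73)/1263.4189 = 97539.531239/1263.4189 = 77.2028.

77.2028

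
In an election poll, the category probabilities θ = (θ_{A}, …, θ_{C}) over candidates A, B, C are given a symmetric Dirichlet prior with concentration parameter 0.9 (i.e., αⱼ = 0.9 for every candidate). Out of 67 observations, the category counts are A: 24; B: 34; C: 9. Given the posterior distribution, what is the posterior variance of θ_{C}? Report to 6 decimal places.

The Dirichlet prior is conjugate to the Multinomial likelihood: each posterior αⱼ = prior αⱼ + observed count nⱼ.
Posterior concentration: (24.9, 34.9, 9.9), total = 69.7.
Var[θ_j] = α_j(Σα−α_j)/((Σα)²(Σα+1)) = 9.9·59.8/(69.7²·70.7) = 0.001724.

0.001724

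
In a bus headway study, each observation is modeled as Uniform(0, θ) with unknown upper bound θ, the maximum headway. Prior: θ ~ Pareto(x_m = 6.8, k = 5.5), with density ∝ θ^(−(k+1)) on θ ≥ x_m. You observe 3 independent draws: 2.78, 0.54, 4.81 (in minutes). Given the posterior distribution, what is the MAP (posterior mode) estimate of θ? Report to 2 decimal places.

A Pareto(scale x_m, shape k) prior on the upper bound θ of Uniform(0, θ) is conjugate: posterior is Pareto(max(x_m, max xᵢ), k + n).
Sample maximum = 4.81; prior scale x_m = 6.8 → posterior scale = max = 6.80.
Posterior shape = 5.5 + 3 = 8.5.
The Pareto density is decreasing on [x_m, ∞), so the mode is x_m = 6.80.

6.80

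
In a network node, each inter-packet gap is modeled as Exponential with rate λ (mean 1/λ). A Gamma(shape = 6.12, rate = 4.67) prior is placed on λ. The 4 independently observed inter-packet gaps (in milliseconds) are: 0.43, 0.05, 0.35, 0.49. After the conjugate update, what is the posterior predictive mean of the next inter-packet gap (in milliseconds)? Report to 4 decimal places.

0.6568

With a Gamma(shape α, rate β) prior on the exponential rate λ, the posterior after n observations with total T = Σxᵢ is Gamma(α+n, β+T).
Sum of observations T = 1.32 milliseconds; n = 4.
Posterior: Gamma(6.12+4, 4.67+1.32) = Gamma(10.12, 5.99).
The predictive distribution for the next observation is Lomax; its mean is β/(α−1) = 5.99/9.12 = 0.6568.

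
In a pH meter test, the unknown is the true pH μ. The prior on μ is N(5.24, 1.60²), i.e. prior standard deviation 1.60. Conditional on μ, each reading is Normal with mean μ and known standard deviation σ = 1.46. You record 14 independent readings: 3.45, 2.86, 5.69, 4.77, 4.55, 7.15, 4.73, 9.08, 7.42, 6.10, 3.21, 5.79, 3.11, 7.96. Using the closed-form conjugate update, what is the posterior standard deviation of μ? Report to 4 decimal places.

For Normal data with known variance σ², a Normal(μ₀, σ₀²) prior on μ is conjugate. Posterior precision = 1/σ₀² + n/σ²; posterior mean is the precision-weighted average of μ₀ and x̄.
σ₀² = 1.60² = 2.56, σ² = 1.46² = 2.1316; σ² + n·σ₀² = 2.1316 + 14·2.56 = 37.9716.
Posterior precision = 1/σ₀² + n/σ² = 1/2.56 + 14/2.1316 = (σ² + n·σ₀²)/(σ₀²σ²) = 37.9716/(2.56·2.1316); posterior variance σₙ² = σ₀²σ²/(σ² + n·σ₀²) = 2.56·2.1316/37.9716 = 0.143710.
Posterior SD = √σₙ² = √(2.56·2.1316/37.9716) = 0.3791.

0.3791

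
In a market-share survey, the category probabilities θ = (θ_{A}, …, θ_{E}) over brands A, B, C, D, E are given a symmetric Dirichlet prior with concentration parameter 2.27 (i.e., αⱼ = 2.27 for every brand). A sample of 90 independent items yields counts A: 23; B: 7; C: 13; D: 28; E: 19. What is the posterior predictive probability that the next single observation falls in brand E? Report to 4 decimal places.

0.2099

The Dirichlet prior is conjugate to the Multinomial likelihood: each posterior αⱼ = prior αⱼ + observed count nⱼ.
Posterior concentration: (25.27, 9.27, 15.27, 30.27, 21.27), total = 101.35.
P(next = E | data) = α_{E}/Σα = 0.2099.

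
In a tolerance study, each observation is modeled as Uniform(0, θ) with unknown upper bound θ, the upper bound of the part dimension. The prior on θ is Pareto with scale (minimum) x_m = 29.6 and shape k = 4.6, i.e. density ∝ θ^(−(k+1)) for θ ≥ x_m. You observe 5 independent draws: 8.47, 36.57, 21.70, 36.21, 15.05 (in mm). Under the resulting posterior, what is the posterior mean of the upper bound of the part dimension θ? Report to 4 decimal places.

A Pareto(scale x_m, shape k) prior on the upper bound θ of Uniform(0, θ) is conjugate: posterior is Pareto(max(x_m, max xᵢ), k + n).
Sample maximum = 36.57; prior scale x_m = 29.6 → posterior scale = max = 36.57.
Posterior shape = 4.6 + 5 = 9.6.
E[θ|data] = k·x_m/(k−1) = 9.6·36.57/8.6 = 40.8223.

40.8223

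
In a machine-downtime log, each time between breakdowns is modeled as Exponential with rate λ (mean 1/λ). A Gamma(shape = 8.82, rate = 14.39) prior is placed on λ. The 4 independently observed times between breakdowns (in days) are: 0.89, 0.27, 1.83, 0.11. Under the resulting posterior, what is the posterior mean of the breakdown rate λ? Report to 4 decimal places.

With a Gamma(shape α, rate β) prior on the exponential rate λ, the posterior after n observations with total T = Σxᵢ is Gamma(α+n, β+T).
Sum of observations T = 3.10 days; n = 4.
Posterior: Gamma(8.82+4, 14.39+3.10) = Gamma(12.82, 17.49).
Posterior mean of λ = α/β = 12.82/17.49 = 0.7330.

0.7330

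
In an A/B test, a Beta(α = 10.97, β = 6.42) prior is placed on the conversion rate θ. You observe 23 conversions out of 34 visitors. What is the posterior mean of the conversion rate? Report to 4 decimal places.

0.6610

The Beta prior is conjugate to a Binomial/Bernoulli likelihood; the update adds successes to α and failures to β.
Posterior: Beta(α+k, β+n−k) = Beta(10.97+23, 6.42+11) = Beta(33.97, 17.42).
Posterior mean = α/(α+β) = 33.97/51.39 = 0.6610.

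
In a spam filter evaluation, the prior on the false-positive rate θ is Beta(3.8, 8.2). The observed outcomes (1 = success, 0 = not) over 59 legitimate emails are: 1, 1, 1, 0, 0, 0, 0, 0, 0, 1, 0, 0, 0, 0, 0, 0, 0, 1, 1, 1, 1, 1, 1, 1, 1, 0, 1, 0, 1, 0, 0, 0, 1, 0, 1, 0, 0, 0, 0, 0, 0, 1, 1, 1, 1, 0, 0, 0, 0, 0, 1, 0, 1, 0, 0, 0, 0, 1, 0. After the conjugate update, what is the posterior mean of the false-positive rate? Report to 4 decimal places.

The Beta prior is conjugate to a Binomial/Bernoulli likelihood; the update adds successes to α and failures to β.
Posterior: Beta(α+k, β+n−k) = Beta(3.8+23, 8.2+36) = Beta(26.8, 44.2).
Posterior mean = α/(α+β) = 26.8/71.0 = 0.3775.

0.3775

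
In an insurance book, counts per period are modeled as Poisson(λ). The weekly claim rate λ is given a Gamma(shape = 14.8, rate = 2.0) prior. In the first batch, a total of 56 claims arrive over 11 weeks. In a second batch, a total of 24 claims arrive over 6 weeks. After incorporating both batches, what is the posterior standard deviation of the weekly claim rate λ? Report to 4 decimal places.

With a Gamma(shape α, rate β) prior, the Poisson likelihood is conjugate: the posterior is Gamma(α + ΣXᵢ, β + n).
After batch 1: Gamma(α+S, β+n) = Gamma(14.8+56, 2.0+11) = Gamma(70.8, 13.0).
After batch 2: Gamma(α+S, β+n) = Gamma(70.8+24, 13.0+6) = Gamma(94.8, 19.0).
SD = √α/β = √94.8/19.0 = 0.5124.

0.5124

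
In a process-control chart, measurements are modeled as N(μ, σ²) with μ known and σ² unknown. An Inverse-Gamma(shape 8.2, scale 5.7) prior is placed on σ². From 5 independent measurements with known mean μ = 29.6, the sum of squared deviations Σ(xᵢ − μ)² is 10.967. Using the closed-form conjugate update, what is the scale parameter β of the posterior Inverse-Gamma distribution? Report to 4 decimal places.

With known mean μ and an Inverse-Gamma(α, β) prior on σ², the Normal likelihood is conjugate: posterior is Inv-Gamma(α + n/2, β + Σ(xᵢ−μ)²/2).
Posterior: Inv-Gamma(8.2 + 5/2, 5.7 + 10.967/2) = Inv-Gamma(10.70, 11.1835).
Posterior β = 11.1835.

11.1835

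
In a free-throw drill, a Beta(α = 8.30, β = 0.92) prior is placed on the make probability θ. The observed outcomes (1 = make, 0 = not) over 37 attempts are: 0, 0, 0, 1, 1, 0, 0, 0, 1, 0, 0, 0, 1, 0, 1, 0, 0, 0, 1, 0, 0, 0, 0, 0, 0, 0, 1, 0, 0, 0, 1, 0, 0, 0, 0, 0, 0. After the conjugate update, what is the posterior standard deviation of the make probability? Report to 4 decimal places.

The Beta prior is conjugate to a Binomial/Bernoulli likelihood; the update adds successes to α and failures to β.
Posterior: Beta(α+k, β+n−k) = Beta(8.30+8, 0.92+29) = Beta(16.30, 29.92).
Var = αβ/((α+β)²(α+β+1)) = 16.30·29.92/(46.22²·47.22) = 0.00483463; SD = √0.00483463 = 0.0695.

0.0695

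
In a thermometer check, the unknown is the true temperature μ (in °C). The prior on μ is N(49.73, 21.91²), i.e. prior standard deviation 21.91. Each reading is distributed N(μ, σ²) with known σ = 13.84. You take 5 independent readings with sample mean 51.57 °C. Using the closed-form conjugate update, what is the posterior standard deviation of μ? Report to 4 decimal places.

5.9563

For Normal data with known variance σ², a Normal(μ₀, σ₀²) prior on μ is conjugate. Posterior precision = 1/σ₀² + n/σ²; posterior mean is the precision-weighted average of μ₀ and x̄.
σ₀² = 21.91² = 480.0481, σ² = 13.84² = 191.5456; σ² + n·σ₀² = 191.5456 + 5·480.0481 = 2591.7861.
Posterior precision = 1/σ₀² + n/σ² = 1/480.0481 + 5/191.5456 = (σ² + n·σ₀²)/(σ₀²σ²) = 2591.7861/(480.0481·191.5456); posterior variance σₙ² = σ₀²σ²/(σ² + n·σ₀²) = 480.0481·191.5456/2591.7861 = 35.477890.
Posterior SD = √σₙ² = √(480.0481·191.5456/2591.7861) = 5.9563.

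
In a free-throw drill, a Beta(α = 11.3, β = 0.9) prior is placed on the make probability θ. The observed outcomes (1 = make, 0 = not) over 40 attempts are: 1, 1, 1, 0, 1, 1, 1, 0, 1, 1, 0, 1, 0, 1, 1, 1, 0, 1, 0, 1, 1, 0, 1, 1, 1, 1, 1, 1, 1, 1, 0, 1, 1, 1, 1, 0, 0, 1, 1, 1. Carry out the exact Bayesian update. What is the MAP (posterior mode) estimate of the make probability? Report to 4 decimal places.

The Beta prior is conjugate to a Binomial/Bernoulli likelihood; the update adds successes to α and failures to β.
Posterior: Beta(α+k, β+n−k) = Beta(11.3+30, 0.9+10) = Beta(41.3, 10.9).
Mode of Beta(a,b) for a,b>1 is (a−1)/(a+b−2) = 40.3/50.2 = 0.8028.

0.8028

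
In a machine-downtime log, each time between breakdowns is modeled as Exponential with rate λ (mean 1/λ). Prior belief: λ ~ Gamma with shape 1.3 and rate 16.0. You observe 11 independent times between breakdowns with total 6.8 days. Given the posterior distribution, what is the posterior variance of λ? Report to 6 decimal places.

0.023661

With a Gamma(shape α, rate β) prior on the exponential rate λ, the posterior after n observations with total T = Σxᵢ is Gamma(α+n, β+T).
Posterior: Gamma(1.3+11, 16.0+6.8) = Gamma(12.3, 22.8).
Var = α/β² = 0.023661.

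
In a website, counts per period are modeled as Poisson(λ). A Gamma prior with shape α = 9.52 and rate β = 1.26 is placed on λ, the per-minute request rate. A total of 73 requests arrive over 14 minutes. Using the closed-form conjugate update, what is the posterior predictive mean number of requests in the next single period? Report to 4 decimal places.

5.4076

With a Gamma(shape α, rate β) prior, the Poisson likelihood is conjugate: the posterior is Gamma(α + ΣXᵢ, β + n).
Posterior: Gamma(α+S, β+n) = Gamma(9.52+73, 1.26+14) = Gamma(82.52, 15.26).
The predictive distribution for one future period is NegBinom with mean α/β = 5.4076.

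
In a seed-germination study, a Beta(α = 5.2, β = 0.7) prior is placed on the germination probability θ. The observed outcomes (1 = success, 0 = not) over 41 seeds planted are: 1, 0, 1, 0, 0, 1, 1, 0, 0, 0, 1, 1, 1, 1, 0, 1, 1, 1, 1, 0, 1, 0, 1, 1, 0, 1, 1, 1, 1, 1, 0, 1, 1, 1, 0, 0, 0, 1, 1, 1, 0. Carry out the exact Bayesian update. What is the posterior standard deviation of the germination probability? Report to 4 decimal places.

0.0682

The Beta prior is conjugate to a Binomial/Bernoulli likelihood; the update adds successes to α and failures to β.
Posterior: Beta(α+k, β+n−k) = Beta(5.2+26, 0.7+15) = Beta(31.2, 15.7).
Var = αβ/((α+β)²(α+β+1)) = 31.2·15.7/(46.9²·47.9) = 0.00464914; SD = √0.00464914 = 0.0682.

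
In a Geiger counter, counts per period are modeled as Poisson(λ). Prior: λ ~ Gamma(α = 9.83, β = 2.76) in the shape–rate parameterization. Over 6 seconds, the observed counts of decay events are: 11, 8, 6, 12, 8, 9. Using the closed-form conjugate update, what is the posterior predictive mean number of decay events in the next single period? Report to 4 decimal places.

With a Gamma(shape α, rate β) prior, the Poisson likelihood is conjugate: the posterior is Gamma(α + ΣXᵢ, β + n).
Sum of counts S = 54 over n = 6 seconds.
Posterior: Gamma(α+S, β+n) = Gamma(9.83+54, 2.76+6) = Gamma(63.83, 8.76).
The predictive distribution for one future period is NegBinom with mean α/β = 7.2865.

7.2865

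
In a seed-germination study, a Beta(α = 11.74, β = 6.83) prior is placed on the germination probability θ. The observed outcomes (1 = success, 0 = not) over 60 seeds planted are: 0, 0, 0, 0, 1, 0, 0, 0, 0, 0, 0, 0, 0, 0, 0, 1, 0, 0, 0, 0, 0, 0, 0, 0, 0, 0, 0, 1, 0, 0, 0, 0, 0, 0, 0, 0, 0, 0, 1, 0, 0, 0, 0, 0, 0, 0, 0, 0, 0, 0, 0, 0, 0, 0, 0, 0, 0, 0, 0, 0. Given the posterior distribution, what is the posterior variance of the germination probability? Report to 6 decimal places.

The Beta prior is conjugate to a Binomial/Bernoulli likelihood; the update adds successes to α and failures to β.
Posterior: Beta(α+k, β+n−k) = Beta(11.74+4, 6.83+56) = Beta(15.74, 62.83).
Var = αβ/((α+β)²(α+β+1)) = 15.74·62.83/(78.57²·79.57) = 0.002013.

0.002013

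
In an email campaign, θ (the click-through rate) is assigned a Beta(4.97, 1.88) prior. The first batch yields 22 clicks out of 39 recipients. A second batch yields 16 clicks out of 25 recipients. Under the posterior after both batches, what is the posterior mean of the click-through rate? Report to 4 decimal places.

0.6065

The Beta prior is conjugate to a Binomial/Bernoulli likelihood; the update adds successes to α and failures to β.
After batch 1: Beta(4.97+22, 1.88+17) = Beta(26.97, 18.88).
After batch 2: Beta(26.97+16, 18.88+9) = Beta(42.97, 27.88).
Posterior mean = α/(α+β) = 42.97/70.85 = 0.6065.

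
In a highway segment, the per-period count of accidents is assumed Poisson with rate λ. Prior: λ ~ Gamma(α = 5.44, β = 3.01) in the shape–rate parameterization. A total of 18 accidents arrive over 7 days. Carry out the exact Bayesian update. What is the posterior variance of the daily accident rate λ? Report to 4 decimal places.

With a Gamma(shape α, rate β) prior, the Poisson likelihood is conjugate: the posterior is Gamma(α + ΣXᵢ, β + n).
Posterior: Gamma(α+S, β+n) = Gamma(5.44+18, 3.01+7) = Gamma(23.44, 10.01).
Var = α/β² = 23.44/10.01² = 0.2339.

0.2339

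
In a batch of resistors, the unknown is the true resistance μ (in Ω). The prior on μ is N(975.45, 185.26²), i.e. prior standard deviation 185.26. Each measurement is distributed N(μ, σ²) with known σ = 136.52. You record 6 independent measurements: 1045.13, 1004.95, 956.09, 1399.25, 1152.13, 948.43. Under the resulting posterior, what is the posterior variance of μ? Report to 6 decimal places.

2848.480155

For Normal data with known variance σ², a Normal(μ₀, σ₀²) prior on μ is conjugate. Posterior precision = 1/σ₀² + n/σ²; posterior mean is the precision-weighted average of μ₀ and x̄.
σ₀² = 185.26² = 34321.2676, σ² = 136.52² = 18637.7104; σ² + n·σ₀² = 18637.7104 + 6·34321.2676 = 224565.316.
Posterior precision = 1/σ₀² + n/σ² = 1/34321.2676 + 6/18637.7104 = (σ² + n·σ₀²)/(σ₀²σ²) = 224565.316/(34321.2676·18637.7104); posterior variance σₙ² = σ₀²σ²/(σ² + n·σ₀²) = 34321.2676·18637.7104/224565.316 = 2848.480155.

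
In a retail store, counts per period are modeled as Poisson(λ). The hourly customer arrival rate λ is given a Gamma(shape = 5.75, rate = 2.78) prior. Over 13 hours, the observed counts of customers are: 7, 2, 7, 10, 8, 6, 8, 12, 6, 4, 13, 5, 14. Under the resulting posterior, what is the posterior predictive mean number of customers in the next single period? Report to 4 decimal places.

6.8283

With a Gamma(shape α, rate β) prior, the Poisson likelihood is conjugate: the posterior is Gamma(α + ΣXᵢ, β + n).
Sum of counts S = 102 over n = 13 hours.
Posterior: Gamma(α+S, β+n) = Gamma(5.75+102, 2.78+13) = Gamma(107.75, 15.78).
The predictive distribution for one future period is NegBinom with mean α/β = 6.8283.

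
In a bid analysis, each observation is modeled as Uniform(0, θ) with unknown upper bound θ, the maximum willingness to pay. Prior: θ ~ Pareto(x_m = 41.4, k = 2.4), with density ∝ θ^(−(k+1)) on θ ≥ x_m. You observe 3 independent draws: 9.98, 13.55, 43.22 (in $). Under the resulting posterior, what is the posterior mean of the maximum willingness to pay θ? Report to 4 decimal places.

53.0427

A Pareto(scale x_m, shape k) prior on the upper bound θ of Uniform(0, θ) is conjugate: posterior is Pareto(max(x_m, max xᵢ), k + n).
Sample maximum = 43.22; prior scale x_m = 41.4 → posterior scale = max = 43.22.
Posterior shape = 2.4 + 3 = 5.4.
E[θ|data] = k·x_m/(k−1) = 5.4·43.22/4.4 = 53.0427.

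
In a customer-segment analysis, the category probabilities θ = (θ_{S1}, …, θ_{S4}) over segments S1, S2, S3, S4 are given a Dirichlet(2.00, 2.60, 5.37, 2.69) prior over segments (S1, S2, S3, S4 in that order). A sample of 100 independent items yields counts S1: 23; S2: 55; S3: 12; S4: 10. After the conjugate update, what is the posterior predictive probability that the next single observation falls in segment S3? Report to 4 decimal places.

0.1542

The Dirichlet prior is conjugate to the Multinomial likelihood: each posterior αⱼ = prior αⱼ + observed count nⱼ.
Posterior concentration: (25.00, 57.60, 17.37, 12.69), total = 112.66.
P(next = S3 | data) = α_{S3}/Σα = 0.1542.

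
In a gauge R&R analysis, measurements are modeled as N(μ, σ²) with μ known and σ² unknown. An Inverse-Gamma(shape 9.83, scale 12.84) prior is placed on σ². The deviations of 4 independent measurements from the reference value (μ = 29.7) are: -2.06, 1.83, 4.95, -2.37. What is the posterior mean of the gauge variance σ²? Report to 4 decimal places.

2.9267

With known mean μ and an Inverse-Gamma(α, β) prior on σ², the Normal likelihood is conjugate: posterior is Inv-Gamma(α + n/2, β + Σ(xᵢ−μ)²/2).
Σ(xᵢ−μ)² = (-2.06)² + (1.83)² + (4.95)² + (-2.37)² = 37.7119.
Posterior: Inv-Gamma(9.83 + 4/2, 12.84 + 37.7119/2) = Inv-Gamma(11.83, 31.69595).
E[σ²|data] = β/(α−1) = 31.69595/10.83 = 2.9267.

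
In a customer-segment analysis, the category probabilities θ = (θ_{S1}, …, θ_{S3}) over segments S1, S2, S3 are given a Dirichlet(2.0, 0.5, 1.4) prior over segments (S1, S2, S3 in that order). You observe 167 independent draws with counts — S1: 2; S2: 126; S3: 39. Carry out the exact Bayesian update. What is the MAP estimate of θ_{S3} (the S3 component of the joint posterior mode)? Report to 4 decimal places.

0.2347

The Dirichlet prior is conjugate to the Multinomial likelihood: each posterior αⱼ = prior αⱼ + observed count nⱼ.
Posterior concentration: (4.0, 126.5, 40.4), total = 170.9.
Joint mode component: (α_{S3}−1)/(Σα−K) = 39.4/167.9 = 0.2347.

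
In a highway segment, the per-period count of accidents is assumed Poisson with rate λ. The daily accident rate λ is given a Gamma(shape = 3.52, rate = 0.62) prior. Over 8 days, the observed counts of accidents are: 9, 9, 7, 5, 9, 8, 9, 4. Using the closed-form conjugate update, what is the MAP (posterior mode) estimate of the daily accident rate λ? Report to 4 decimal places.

7.2529

With a Gamma(shape α, rate β) prior, the Poisson likelihood is conjugate: the posterior is Gamma(α + ΣXᵢ, β + n).
Sum of counts S = 60 over n = 8 days.
Posterior: Gamma(α+S, β+n) = Gamma(3.52+60, 0.62+8) = Gamma(63.52, 8.62).
Mode of Gamma(α,β) for α≥1 is (α−1)/β = 62.52/8.62 = 7.2529.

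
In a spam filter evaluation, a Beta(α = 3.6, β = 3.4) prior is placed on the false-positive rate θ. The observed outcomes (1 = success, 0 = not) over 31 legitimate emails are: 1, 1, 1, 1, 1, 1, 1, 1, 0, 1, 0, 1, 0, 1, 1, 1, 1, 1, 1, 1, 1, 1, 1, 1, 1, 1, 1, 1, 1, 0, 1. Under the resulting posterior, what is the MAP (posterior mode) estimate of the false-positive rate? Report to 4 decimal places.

0.8222

The Beta prior is conjugate to a Binomial/Bernoulli likelihood; the update adds successes to α and failures to β.
Posterior: Beta(α+k, β+n−k) = Beta(3.6+27, 3.4+4) = Beta(30.6, 7.4).
Mode of Beta(a,b) for a,b>1 is (a−1)/(a+b−2) = 29.6/36.0 = 0.8222.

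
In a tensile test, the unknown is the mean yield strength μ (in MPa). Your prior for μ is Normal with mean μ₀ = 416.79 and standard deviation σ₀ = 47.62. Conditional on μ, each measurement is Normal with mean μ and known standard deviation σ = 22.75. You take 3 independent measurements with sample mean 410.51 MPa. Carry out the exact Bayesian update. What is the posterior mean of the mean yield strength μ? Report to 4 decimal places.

410.9540

For Normal data with known variance σ², a Normal(μ₀, σ₀²) prior on μ is conjugate. Posterior precision = 1/σ₀² + n/σ²; posterior mean is the precision-weighted average of μ₀ and x̄.
n·x̄ = 3·410.51 = 1231.53.
σ₀² = 47.62² = 2267.6644, σ² = 22.75² = 517.5625; σ² + n·σ₀² = 517.5625 + 3·2267.6644 = 7320.5557.
Posterior mean = (μ₀/σ₀² + n·x̄/σ²)/(1/σ₀² + n/σ²) = (σ²·μ₀ + σ₀²·n·x̄)/(σ² + n·σ₀²) = (517.5625·416.79 + 2267.6644·1231.53)/7320.5557 = 3008411.612907/7320.5557 = 410.9540.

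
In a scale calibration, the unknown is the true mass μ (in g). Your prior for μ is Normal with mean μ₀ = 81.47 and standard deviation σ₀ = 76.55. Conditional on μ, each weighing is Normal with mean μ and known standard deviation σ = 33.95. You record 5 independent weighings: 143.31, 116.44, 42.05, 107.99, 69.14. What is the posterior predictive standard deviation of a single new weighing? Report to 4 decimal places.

37.0729

For Normal data with known variance σ², a Normal(μ₀, σ₀²) prior on μ is conjugate. Posterior precision = 1/σ₀² + n/σ²; posterior mean is the precision-weighted average of μ₀ and x̄.
σ₀² = 76.55² = 5859.9025, σ² = 33.95² = 1152.6025; σ² + n·σ₀² = 1152.6025 + 5·5859.9025 = 30452.115.
Posterior precision = 1/σ₀² + n/σ² = 1/5859.9025 + 5/1152.6025 = (σ² + n·σ₀²)/(σ₀²σ²) = 30452.115/(5859.9025·1152.6025); posterior variance σₙ² = σ₀²σ²/(σ² + n·σ₀²) = 5859.9025·1152.6025/30452.115 = 221.795375.
Predictive variance for one new observation = σₙ² + σ² = 5859.9025·1152.6025/30452.115 + 1152.6025 = σ²·(σ₀² + 30452.115)/30452.115 = 1152.6025·36312.0175/30452.115 = 1374.397875; SD = √(1152.6025·36312.0175/30452.115) = 37.0729.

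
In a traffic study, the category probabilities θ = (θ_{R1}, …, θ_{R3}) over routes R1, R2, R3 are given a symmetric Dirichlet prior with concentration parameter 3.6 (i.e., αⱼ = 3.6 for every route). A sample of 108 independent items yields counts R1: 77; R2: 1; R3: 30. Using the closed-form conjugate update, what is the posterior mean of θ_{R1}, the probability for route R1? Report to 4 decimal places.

The Dirichlet prior is conjugate to the Multinomial likelihood: each posterior αⱼ = prior αⱼ + observed count nⱼ.
Posterior concentration: (80.6, 4.6, 33.6), total = 118.8.
E[θ_{R1}|data] = α_{R1}/Σα = 80.6/118.8 = 0.6785.

0.6785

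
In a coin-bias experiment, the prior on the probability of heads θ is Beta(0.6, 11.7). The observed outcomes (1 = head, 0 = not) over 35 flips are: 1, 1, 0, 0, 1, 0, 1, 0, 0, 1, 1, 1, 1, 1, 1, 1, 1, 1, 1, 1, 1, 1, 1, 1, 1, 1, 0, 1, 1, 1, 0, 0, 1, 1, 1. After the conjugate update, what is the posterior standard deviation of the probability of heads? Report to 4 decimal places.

The Beta prior is conjugate to a Binomial/Bernoulli likelihood; the update adds successes to α and failures to β.
Posterior: Beta(α+k, β+n−k) = Beta(0.6+27, 11.7+8) = Beta(27.6, 19.7).
Var = αβ/((α+β)²(α+β+1)) = 27.6·19.7/(47.3²·48.3) = 0.00503160; SD = √0.00503160 = 0.0709.

0.0709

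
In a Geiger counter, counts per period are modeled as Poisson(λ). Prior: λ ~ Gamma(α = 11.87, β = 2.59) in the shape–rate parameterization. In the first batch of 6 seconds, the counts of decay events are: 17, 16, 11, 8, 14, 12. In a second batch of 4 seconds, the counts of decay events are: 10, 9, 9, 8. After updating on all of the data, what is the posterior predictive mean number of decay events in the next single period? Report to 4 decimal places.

9.9976

With a Gamma(shape α, rate β) prior, the Poisson likelihood is conjugate: the posterior is Gamma(α + ΣXᵢ, β + n).
Batch 1: sum of counts S = 78 over n = 6 seconds.
After batch 1: Gamma(α+S, β+n) = Gamma(11.87+78, 2.59+6) = Gamma(89.87, 8.59).
Batch 2: sum of counts S = 36 over n = 4 seconds.
After batch 2: Gamma(α+S, β+n) = Gamma(89.87+36, 8.59+4) = Gamma(125.87, 12.59).
The predictive distribution for one future period is NegBinom with mean α/β = 9.9976.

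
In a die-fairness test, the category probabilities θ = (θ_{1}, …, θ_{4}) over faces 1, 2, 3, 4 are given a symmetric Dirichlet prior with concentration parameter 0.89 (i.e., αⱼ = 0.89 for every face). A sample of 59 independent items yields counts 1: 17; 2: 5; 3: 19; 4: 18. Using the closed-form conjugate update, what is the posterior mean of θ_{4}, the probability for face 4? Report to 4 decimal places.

The Dirichlet prior is conjugate to the Multinomial likelihood: each posterior αⱼ = prior αⱼ + observed count nⱼ.
Posterior concentration: (17.89, 5.89, 19.89, 18.89), total = 62.56.
E[θ_{4}|data] = α_{4}/Σα = 18.89/62.56 = 0.3020.

0.3020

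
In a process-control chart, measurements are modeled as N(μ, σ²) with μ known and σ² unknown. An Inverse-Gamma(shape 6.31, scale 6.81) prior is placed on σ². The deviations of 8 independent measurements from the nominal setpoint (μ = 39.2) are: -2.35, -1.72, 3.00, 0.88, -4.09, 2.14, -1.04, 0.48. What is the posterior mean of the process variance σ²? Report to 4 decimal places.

2.9267

With known mean μ and an Inverse-Gamma(α, β) prior on σ², the Normal likelihood is conjugate: posterior is Inv-Gamma(α + n/2, β + Σ(xᵢ−μ)²/2).
Σ(xᵢ−μ)² = (-2.35)² + (-1.72)² + (3.00)² + (0.88)² + (-4.09)² + (2.14)² + (-1.04)² + (0.48)² = 40.8750.
Posterior: Inv-Gamma(6.31 + 8/2, 6.81 + 40.8750/2) = Inv-Gamma(10.31, 27.24750).
E[σ²|data] = β/(α−1) = 27.24750/9.31 = 2.9267.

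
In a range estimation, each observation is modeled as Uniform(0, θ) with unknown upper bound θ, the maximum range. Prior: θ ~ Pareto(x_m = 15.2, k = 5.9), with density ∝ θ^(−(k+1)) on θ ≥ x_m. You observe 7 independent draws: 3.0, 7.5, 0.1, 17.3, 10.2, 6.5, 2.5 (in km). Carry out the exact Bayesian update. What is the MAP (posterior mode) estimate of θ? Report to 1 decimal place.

17.3

A Pareto(scale x_m, shape k) prior on the upper bound θ of Uniform(0, θ) is conjugate: posterior is Pareto(max(x_m, max xᵢ), k + n).
Sample maximum = 17.3; prior scale x_m = 15.2 → posterior scale = max = 17.3.
Posterior shape = 5.9 + 7 = 12.9.
The Pareto density is decreasing on [x_m, ∞), so the mode is x_m = 17.3.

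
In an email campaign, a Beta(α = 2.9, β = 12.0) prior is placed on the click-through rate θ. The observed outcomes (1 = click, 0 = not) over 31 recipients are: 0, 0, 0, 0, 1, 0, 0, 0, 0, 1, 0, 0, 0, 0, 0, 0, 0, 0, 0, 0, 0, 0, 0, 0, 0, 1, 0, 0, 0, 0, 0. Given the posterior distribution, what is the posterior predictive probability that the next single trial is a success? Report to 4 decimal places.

The Beta prior is conjugate to a Binomial/Bernoulli likelihood; the update adds successes to α and failures to β.
Posterior: Beta(α+k, β+n−k) = Beta(2.9+3, 12.0+28) = Beta(5.9, 40.0).
For a single future Bernoulli trial, P(success | data) = α/(α+β) = 0.1285.

0.1285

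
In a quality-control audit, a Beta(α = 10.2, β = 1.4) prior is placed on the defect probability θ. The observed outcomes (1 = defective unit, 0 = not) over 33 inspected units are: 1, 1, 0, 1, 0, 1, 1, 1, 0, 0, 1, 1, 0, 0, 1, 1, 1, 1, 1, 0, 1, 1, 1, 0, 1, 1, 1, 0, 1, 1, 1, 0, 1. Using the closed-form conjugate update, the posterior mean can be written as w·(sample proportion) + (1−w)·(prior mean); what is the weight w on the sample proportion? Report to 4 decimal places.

0.7399

The Beta prior is conjugate to a Binomial/Bernoulli likelihood; the update adds successes to α and failures to β.
Posterior mean = (α₀+k)/(α₀+β₀+n) = [n/(α₀+β₀+n)]·(k/n) + [(α₀+β₀)/(α₀+β₀+n)]·α₀/(α₀+β₀), so only n and the prior enter the weight.
The weight on the data is w = n/(α₀+β₀+n) = 33/(10.2+1.4+33) = 33/44.6 = 0.7399.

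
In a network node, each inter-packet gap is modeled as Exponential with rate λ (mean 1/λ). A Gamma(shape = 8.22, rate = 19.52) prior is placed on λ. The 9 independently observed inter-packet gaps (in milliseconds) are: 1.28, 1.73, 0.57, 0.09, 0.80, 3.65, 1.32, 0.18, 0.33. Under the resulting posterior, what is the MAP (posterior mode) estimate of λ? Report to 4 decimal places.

0.5504

With a Gamma(shape α, rate β) prior on the exponential rate λ, the posterior after n observations with total T = Σxᵢ is Gamma(α+n, β+T).
Sum of observations T = 9.95 milliseconds; n = 9.
Posterior: Gamma(8.22+9, 19.52+9.95) = Gamma(17.22, 29.47).
Mode = (α−1)/β = 0.5504.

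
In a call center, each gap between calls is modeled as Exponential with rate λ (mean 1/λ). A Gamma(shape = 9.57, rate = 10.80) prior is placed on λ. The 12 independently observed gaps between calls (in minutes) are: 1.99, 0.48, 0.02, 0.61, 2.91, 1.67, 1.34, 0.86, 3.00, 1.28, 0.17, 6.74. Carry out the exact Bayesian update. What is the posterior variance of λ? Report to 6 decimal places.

With a Gamma(shape α, rate β) prior on the exponential rate λ, the posterior after n observations with total T = Σxᵢ is Gamma(α+n, β+T).
Sum of observations T = 21.07 minutes; n = 12.
Posterior: Gamma(9.57+12, 10.80+21.07) = Gamma(21.57, 31.87).
Var = α/β² = 0.021237.

0.021237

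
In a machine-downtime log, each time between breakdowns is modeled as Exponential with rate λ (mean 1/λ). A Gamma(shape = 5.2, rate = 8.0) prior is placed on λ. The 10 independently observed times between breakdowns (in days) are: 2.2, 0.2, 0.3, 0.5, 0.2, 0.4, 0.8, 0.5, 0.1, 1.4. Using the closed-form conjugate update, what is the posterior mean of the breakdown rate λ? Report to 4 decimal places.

1.0411

With a Gamma(shape α, rate β) prior on the exponential rate λ, the posterior after n observations with total T = Σxᵢ is Gamma(α+n, β+T).
Sum of observations T = 6.6 days; n = 10.
Posterior: Gamma(5.2+10, 8.0+6.6) = Gamma(15.2, 14.6).
Posterior mean of λ = α/β = 15.2/14.6 = 1.0411.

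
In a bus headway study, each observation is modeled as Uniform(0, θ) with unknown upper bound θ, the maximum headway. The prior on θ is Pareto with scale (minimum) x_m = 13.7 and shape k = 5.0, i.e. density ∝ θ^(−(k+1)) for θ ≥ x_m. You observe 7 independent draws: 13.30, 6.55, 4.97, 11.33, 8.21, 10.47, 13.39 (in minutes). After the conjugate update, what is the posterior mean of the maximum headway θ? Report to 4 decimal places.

A Pareto(scale x_m, shape k) prior on the upper bound θ of Uniform(0, θ) is conjugate: posterior is Pareto(max(x_m, max xᵢ), k + n).
Sample maximum = 13.39; prior scale x_m = 13.7 → posterior scale = max = 13.70.
Posterior shape = 5.0 + 7 = 12.0.
E[θ|data] = k·x_m/(k−1) = 12.0·13.70/11.0 = 14.9455.

14.9455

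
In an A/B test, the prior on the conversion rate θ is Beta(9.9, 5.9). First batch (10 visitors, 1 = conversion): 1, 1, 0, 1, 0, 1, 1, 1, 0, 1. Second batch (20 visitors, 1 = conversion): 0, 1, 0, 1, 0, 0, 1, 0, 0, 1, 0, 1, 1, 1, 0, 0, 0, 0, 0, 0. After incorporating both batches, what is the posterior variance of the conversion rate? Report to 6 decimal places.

0.005332

The Beta prior is conjugate to a Binomial/Bernoulli likelihood; the update adds successes to α and failures to β.
After batch 1: Beta(9.9+7, 5.9+3) = Beta(16.9, 8.9).
After batch 2: Beta(16.9+7, 8.9+13) = Beta(23.9, 21.9).
Var = αβ/((α+β)²(α+β+1)) = 23.9·21.9/(45.8²·46.8) = 0.005332.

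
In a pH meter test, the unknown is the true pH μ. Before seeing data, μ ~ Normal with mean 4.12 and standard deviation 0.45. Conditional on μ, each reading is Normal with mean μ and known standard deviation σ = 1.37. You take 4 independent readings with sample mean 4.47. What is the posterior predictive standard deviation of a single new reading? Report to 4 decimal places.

1.4207

For Normal data with known variance σ², a Normal(μ₀, σ₀²) prior on μ is conjugate. Posterior precision = 1/σ₀² + n/σ²; posterior mean is the precision-weighted average of μ₀ and x̄.
σ₀² = 0.45² = 0.2025, σ² = 1.37² = 1.8769; σ² + n·σ₀² = 1.8769 + 4·0.2025 = 2.6869.
Posterior precision = 1/σ₀² + n/σ² = 1/0.2025 + 4/1.8769 = (σ² + n·σ₀²)/(σ₀²σ²) = 2.6869/(0.2025·1.8769); posterior variance σₙ² = σ₀²σ²/(σ² + n·σ₀²) = 0.2025·1.8769/2.6869 = 0.141454.
Predictive variance for one new observation = σₙ² + σ² = 0.2025·1.8769/2.6869 + 1.8769 = σ²·(σ₀² + 2.6869)/2.6869 = 1.8769·2.8894/2.6869 = 2.018354; SD = √(1.8769·2.8894/2.6869) = 1.4207.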